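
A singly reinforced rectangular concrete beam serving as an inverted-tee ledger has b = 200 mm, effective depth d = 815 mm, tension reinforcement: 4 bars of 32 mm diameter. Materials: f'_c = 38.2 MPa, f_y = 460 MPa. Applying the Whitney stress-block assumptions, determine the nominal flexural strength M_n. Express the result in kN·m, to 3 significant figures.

M_n ≈ 1040 kN·m

A_s = 4 × 804 = 3216 mm².
T = A_s f_y = 3216 × 460 = 1479360 N = 1479.36 kN.
From C = T: a = T/(0.85 f'_c b) = 1479360/(0.85 × 38.2 × 200) = 227.80 mm.
M_n = T(d − a/2) = 1479.36 kN × (815 − 113.9) mm = 1037.18 kN·m.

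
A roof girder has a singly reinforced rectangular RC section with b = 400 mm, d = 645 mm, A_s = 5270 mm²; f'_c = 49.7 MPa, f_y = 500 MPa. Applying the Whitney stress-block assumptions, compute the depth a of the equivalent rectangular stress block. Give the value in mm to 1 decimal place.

T = A_s f_y = 5270 × 500 = 2635000 N = 2635 kN.
Setting C = 0.85 f'_c a b equal to T: a = 2635000/(0.85 × 49.7 × 400) = 155.9 mm.

a ≈ 155.9 mm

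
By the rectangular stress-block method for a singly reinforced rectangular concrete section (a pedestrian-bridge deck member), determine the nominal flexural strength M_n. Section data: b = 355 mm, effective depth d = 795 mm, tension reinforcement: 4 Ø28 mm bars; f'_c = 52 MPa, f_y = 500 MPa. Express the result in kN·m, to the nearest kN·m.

M_n ≈ 931 kN·m

A_s = 4 × 616 = 2464 mm².
T = A_s f_y = 2464 × 500 = 1232000 N = 1232 kN.
From C = T: a = T/(0.85 f'_c b) = 1232000/(0.85 × 52 × 355) = 78.52 mm.
M_n = T(d − a/2) = 1232 kN × (795 − 39.26) mm = 931.07 kN·m.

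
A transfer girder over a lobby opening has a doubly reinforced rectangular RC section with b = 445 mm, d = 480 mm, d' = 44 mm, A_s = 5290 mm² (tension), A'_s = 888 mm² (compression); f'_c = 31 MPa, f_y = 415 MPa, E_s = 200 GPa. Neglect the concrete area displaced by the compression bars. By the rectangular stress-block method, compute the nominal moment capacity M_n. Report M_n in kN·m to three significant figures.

M_n ≈ 895 kN·m

Assume both tension and compression steel yield.
Net tension couple steel: A_s − A'_s = 4402 mm².
a = (A_s − A'_s) f_y / (0.85 f'_c b) = 1826830/(0.85 × 31 × 445) = 155.80 mm.
c = a/β₁ = 155.80/0.829 = 187.94 mm; ε'_s = 0.003(c − d')/c = 0.0023 ≥ f_y/E_s = 0.0021, so compression steel does yield.
M_n = (A_s − A'_s) f_y (d − a/2) + A'_s f_y (d − d') = [1826830 × (480 − 77.9) + 368520 × (480 − 44)] × 10⁻⁶ = 734.57 + 160.67 = 895.24 kN·m.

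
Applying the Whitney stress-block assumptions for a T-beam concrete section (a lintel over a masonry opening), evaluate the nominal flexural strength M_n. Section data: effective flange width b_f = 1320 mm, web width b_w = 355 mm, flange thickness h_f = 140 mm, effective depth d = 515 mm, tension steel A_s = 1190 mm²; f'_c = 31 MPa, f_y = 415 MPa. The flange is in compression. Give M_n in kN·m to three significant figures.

Tension: T = A_s f_y = 1190 × 415 = 493850 N.
Try a within the flange: a = T/(0.85 f'_c b_f) = 493850/(0.85 × 31 × 1320) = 14.20 mm.
Since a = 14.20 ≤ h_f = 140 mm, the stress block lies entirely in the flange; analyse as a rectangular beam of width b_f.
M_n = T(d − a/2) = 493850 × (515 − 7.1) = 250.83 × 10⁶ N·mm.
M_n = 250.83 kN·m.

M_n ≈ 251 kN·m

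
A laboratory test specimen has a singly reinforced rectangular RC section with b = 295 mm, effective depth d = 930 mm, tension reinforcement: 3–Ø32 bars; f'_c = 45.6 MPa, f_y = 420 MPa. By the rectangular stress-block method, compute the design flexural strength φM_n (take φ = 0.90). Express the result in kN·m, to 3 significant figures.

A_s = 3 × 804 = 2412 mm².
T = A_s f_y = 2412 × 420 = 1013040 N = 1013.04 kN.
From C = T: a = T/(0.85 f'_c b) = 1013040/(0.85 × 45.6 × 295) = 88.60 mm.
M_n = T(d − a/2) = 1013.04 kN × (930 − 44.3) mm = 897.25 kN·m.
φM_n = 0.90 × 897.25 = 807.53 kN·m.

φM_n ≈ 808 kN·m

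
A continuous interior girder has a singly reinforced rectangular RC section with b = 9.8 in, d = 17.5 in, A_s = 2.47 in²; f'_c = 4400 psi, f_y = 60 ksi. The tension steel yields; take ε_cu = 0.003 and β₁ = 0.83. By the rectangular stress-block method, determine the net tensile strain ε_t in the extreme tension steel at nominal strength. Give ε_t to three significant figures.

ε_t ≈ 0.00778

a = A_s f_y/(0.85 f'_c b) = 4.043 in.
β₁ = 0.83, so c = a/β₁ = 4.043/0.83 = 4.871 in.
From the linear strain diagram with ε_cu = 0.003: ε_t = 0.003 (d − c)/c = 0.003 × (17.5 − 4.871)/4.871 = 0.00778.
Since ε_t ≥ 0.005, the section is tension-controlled.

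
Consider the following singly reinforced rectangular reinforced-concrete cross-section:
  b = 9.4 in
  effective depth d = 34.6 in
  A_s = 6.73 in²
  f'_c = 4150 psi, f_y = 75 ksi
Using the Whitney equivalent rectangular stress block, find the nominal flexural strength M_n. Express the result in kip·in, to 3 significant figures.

M_n ≈ 13600 kip·in

T = A_s f_y = 6.73 × 75 = 504.75 kips.
a = T/(0.85 f'_c b) = 504.75/(0.85 × 4.15 × 9.4) = 15.222 in.
M_n = T(d − a/2) = 504.75 × (34.6 − 7.611) = 13622.7 kip·in.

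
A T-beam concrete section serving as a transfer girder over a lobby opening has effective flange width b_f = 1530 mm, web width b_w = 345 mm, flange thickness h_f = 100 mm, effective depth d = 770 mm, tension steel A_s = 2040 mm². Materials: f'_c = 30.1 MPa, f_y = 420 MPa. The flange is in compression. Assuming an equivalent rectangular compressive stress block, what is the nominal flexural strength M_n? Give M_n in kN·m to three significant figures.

M_n ≈ 650 kN·m

Tension: T = A_s f_y = 2040 × 420 = 856800 N.
Try a within the flange: a = T/(0.85 f'_c b_f) = 856800/(0.85 × 30.1 × 1530) = 21.89 mm.
Since a = 21.89 ≤ h_f = 100 mm, the stress block lies entirely in the flange; analyse as a rectangular beam of width b_f.
M_n = T(d − a/2) = 856800 × (770 − 10.945) = 650.36 × 10⁶ N·mm.
M_n = 650.36 kN·m.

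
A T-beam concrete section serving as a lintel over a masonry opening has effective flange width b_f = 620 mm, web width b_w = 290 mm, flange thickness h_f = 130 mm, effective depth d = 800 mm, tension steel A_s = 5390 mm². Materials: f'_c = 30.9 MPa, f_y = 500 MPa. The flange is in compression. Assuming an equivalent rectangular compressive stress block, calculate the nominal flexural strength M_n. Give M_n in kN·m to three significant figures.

M_n ≈ 1920 kN·m

Tension: T = A_s f_y = 5390 × 500 = 2695000 N.
Try a within the flange: a = T/(0.85 f'_c b_f) = 2695000/(0.85 × 30.9 × 620) = 165.50 mm.
a = 165.50 > h_f = 130 mm: the block extends into the web. Split into flange-overhang and web parts.
C_f = 0.85 f'_c (b_f − b_w) h_f = 0.85 × 30.9 × (620 − 290) × 130 = 1126769 N.
Remaining web compression depth: a_w = (T − C_f)/(0.85 f'_c b_w) = (2695000 − 1126769)/(0.85 × 30.9 × 290) = 205.89 mm.
M_n = C_f(d − h_f/2) + (T − C_f)(d − a_w/2) = 1126769 × (800 − 65) + 1568231 × (800 − 102.945) = 828.18 + 1093.14 = 1921.32 × 10⁶ N·mm.
M_n = 1921.32 kN·m.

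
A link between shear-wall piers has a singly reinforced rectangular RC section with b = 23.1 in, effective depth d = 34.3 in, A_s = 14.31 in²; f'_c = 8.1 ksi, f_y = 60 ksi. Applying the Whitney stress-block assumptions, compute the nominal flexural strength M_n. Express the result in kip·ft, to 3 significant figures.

M_n ≈ 2260 kip·ft

T = A_s f_y = 14.31 × 60 = 858.6 kips.
a = T/(0.85 f'_c b) = 858.6/(0.85 × 8.1 × 23.1) = 5.399 in.
M_n = T(d − a/2) = 858.6 × (34.3 − 2.6995) = 27132.2 kip·in = 27132.2/12 = 2261.02 kip·ft.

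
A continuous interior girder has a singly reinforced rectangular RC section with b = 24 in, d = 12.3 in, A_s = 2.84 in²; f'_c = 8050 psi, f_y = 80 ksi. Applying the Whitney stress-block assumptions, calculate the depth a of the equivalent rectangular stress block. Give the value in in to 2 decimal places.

a ≈ 1.38 in

T = A_s f_y = 2.84 × 80 = 227.2 kips.
a = T/(0.85 f'_c b) = 227.2/(0.85 × 8.05 × 24) = 1.38 in.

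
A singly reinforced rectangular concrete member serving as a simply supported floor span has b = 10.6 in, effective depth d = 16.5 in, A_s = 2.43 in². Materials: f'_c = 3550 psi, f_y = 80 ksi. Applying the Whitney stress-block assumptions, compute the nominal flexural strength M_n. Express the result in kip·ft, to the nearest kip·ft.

T = A_s f_y = 2.43 × 80 = 194.4 kips.
a = T/(0.85 f'_c b) = 194.4/(0.85 × 3.55 × 10.6) = 6.078 in.
M_n = T(d − a/2) = 194.4 × (16.5 − 3.039) = 2616.8 kip·in = 2616.8/12 = 218.07 kip·ft.

M_n ≈ 218 kip·ft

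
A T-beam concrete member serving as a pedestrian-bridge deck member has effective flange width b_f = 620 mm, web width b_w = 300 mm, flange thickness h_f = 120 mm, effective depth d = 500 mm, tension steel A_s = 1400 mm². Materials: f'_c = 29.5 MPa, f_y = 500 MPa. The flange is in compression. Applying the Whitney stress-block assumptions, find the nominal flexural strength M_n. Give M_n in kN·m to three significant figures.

M_n ≈ 334 kN·m

Tension: T = A_s f_y = 1400 × 500 = 700000 N.
Try a within the flange: a = T/(0.85 f'_c b_f) = 700000/(0.85 × 29.5 × 620) = 45.03 mm.
Since a = 45.03 ≤ h_f = 120 mm, the stress block lies entirely in the flange; analyse as a rectangular beam of width b_f.
M_n = T(d − a/2) = 700000 × (500 − 22.515) = 334.24 × 10⁶ N·mm.
M_n = 334.24 kN·m.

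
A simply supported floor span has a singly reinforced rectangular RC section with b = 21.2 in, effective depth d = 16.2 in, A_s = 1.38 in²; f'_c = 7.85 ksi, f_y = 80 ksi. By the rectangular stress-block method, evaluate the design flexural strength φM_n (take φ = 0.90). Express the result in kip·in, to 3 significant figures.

φM_n ≈ 1570 kip·in

T = A_s f_y = 1.38 × 80 = 110.4 kips.
a = T/(0.85 f'_c b) = 110.4/(0.85 × 7.85 × 21.2) = 0.780 in.
M_n = T(d − a/2) = 110.4 × (16.2 − 0.39) = 1745.4 kip·in.
φM_n = 0.90 × 1745.4 = 1570.9 kip·in.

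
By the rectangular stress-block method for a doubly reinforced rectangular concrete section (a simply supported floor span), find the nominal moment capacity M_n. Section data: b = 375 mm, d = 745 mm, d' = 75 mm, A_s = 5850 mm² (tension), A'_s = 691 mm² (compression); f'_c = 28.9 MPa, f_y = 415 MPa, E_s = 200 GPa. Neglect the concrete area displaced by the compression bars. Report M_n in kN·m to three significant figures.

M_n ≈ 1540 kN·m

Assume both tension and compression steel yield.
Net tension couple steel: A_s − A'_s = 5159 mm².
a = (A_s − A'_s) f_y / (0.85 f'_c b) = 2140985/(0.85 × 28.9 × 375) = 232.42 mm.
c = a/β₁ = 232.42/0.844 = 275.38 mm; ε'_s = 0.003(c − d')/c = 0.0022 ≥ f_y/E_s = 0.0021, so compression steel does yield.
M_n = (A_s − A'_s) f_y (d − a/2) + A'_s f_y (d − d') = [2140985 × (745 − 116.21) + 286765 × (745 − 75)] × 10⁻⁶ = 1346.23 + 192.13 = 1538.36 kN·m.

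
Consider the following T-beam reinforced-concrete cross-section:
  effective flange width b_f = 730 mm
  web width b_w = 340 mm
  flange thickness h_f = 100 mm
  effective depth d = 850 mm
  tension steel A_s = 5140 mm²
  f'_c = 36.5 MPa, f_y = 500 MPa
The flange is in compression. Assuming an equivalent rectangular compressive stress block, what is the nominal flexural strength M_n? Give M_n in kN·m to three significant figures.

M_n ≈ 2040 kN·m

Tension: T = A_s f_y = 5140 × 500 = 2570000 N.
Try a within the flange: a = T/(0.85 f'_c b_f) = 2570000/(0.85 × 36.5 × 730) = 113.47 mm.
a = 113.47 > h_f = 100 mm: the block extends into the web. Split into flange-overhang and web parts.
C_f = 0.85 f'_c (b_f − b_w) h_f = 0.85 × 36.5 × (730 − 340) × 100 = 1209975 N.
Remaining web compression depth: a_w = (T − C_f)/(0.85 f'_c b_w) = (2570000 − 1209975)/(0.85 × 36.5 × 340) = 128.93 mm.
M_n = C_f(d − h_f/2) + (T − C_f)(d − a_w/2) = 1209975 × (850 − 50) + 1360025 × (850 − 64.465) = 967.98 + 1068.35 = 2036.33 × 10⁶ N·mm.
M_n = 2036.33 kN·m.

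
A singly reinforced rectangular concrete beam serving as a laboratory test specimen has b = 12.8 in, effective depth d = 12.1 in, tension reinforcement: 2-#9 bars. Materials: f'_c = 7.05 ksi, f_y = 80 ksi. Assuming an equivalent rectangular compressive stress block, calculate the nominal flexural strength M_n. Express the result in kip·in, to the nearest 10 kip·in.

A_s = 2 × 1 = 2 in².
T = A_s f_y = 2 × 80 = 160 kips.
a = T/(0.85 f'_c b) = 160/(0.85 × 7.05 × 12.8) = 2.086 in.
M_n = T(d − a/2) = 160 × (12.1 − 1.043) = 1769.1 kip·in.

M_n ≈ 1770 kip·in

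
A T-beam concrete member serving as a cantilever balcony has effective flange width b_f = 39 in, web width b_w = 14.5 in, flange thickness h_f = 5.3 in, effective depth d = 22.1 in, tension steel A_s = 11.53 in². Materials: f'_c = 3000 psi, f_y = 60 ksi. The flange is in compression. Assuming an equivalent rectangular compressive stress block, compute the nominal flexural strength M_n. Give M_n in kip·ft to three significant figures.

M_n ≈ 1050 kip·ft

Tension: T = A_s f_y = 11.53 × 60 = 691.8 kips.
Try a within the flange: a = T/(0.85 f'_c b_f) = 691.8/(0.85 × 3 × 39) = 6.956 in.
a = 6.956 > h_f = 5.3 in: the block extends into the web. Split into flange-overhang and web parts.
C_f = 0.85 f'_c (b_f − b_w) h_f = 0.85 × 3 × (39 − 14.5) × 5.3 = 331.1 kips.
Remaining web compression depth: a_w = (T − C_f)/(0.85 f'_c b_w) = (691.8 − 331.1)/(0.85 × 3 × 14.5) = 9.755 in.
M_n = C_f(d − h_f/2) + (T − C_f)(d − a_w/2) = 331.1 × (22.1 − 2.65) + 360.7 × (22.1 − 4.8775) = 6439.9 + 6212.2 = 12652.1 kip·in.
M_n = 12652.1/12 = 1054.34 kip·ft.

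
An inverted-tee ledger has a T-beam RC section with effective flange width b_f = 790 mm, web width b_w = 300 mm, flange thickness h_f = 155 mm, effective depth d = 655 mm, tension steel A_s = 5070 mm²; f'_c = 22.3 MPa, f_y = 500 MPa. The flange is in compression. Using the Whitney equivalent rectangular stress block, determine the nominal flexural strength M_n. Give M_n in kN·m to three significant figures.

M_n ≈ 1440 kN·m

Tension: T = A_s f_y = 5070 × 500 = 2535000 N.
Try a within the flange: a = T/(0.85 f'_c b_f) = 2535000/(0.85 × 22.3 × 790) = 169.29 mm.
a = 169.29 > h_f = 155 mm: the block extends into the web. Split into flange-overhang and web parts.
C_f = 0.85 f'_c (b_f − b_w) h_f = 0.85 × 22.3 × (790 − 300) × 155 = 1439632 N.
Remaining web compression depth: a_w = (T − C_f)/(0.85 f'_c b_w) = (2535000 − 1439632)/(0.85 × 22.3 × 300) = 192.63 mm.
M_n = C_f(d − h_f/2) + (T − C_f)(d − a_w/2) = 1439632 × (655 − 77.5) + 1095368 × (655 − 96.315) = 831.39 + 611.97 = 1443.36 × 10⁶ N·mm.
M_n = 1443.36 kN·m.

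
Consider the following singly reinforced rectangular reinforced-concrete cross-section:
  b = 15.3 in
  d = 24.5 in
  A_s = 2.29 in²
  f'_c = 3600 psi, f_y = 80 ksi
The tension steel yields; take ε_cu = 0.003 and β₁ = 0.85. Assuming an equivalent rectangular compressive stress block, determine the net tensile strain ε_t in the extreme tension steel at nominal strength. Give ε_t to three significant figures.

a = A_s f_y/(0.85 f'_c b) = 3.913 in.
β₁ = 0.85, so c = a/β₁ = 3.913/0.85 = 4.604 in.
From the linear strain diagram with ε_cu = 0.003: ε_t = 0.003 (d − c)/c = 0.003 × (24.5 − 4.604)/4.604 = 0.0130.
Since ε_t ≥ 0.005, the section is tension-controlled.

ε_t ≈ 0.0130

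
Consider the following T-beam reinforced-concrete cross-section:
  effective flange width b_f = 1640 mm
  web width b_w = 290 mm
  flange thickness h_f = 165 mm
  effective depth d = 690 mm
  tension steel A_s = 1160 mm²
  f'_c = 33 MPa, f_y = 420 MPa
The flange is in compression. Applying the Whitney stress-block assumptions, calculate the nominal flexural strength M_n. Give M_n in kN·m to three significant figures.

Tension: T = A_s f_y = 1160 × 420 = 487200 N.
Try a within the flange: a = T/(0.85 f'_c b_f) = 487200/(0.85 × 33 × 1640) = 10.59 mm.
Since a = 10.59 ≤ h_f = 165 mm, the stress block lies entirely in the flange; analyse as a rectangular beam of width b_f.
M_n = T(d − a/2) = 487200 × (690 − 5.295) = 333.59 × 10⁶ N·mm.
M_n = 333.59 kN·m.

M_n ≈ 334 kN·m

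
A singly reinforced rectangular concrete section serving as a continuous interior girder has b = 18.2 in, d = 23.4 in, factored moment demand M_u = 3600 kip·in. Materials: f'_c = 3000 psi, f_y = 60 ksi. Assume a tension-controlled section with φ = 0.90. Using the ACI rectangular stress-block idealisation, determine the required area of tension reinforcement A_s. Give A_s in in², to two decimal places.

M_n = M_u/φ = 3600/0.90 = 4000 kip·in.
From M_n = 0.85 f'_c a b (d − a/2):
a = d − √(d² − 2M_n/(0.85 f'_c b)) = 23.4 − √(23.4² − 2 × 4000/(0.85 × 3 × 18.2)) = 4.030 in.
A_s = 0.85 f'_c a b / f_y = 0.85 × 3 × 4.030 × 18.2 / 60 = 3.117 in².

A_s ≈ 3.12 in²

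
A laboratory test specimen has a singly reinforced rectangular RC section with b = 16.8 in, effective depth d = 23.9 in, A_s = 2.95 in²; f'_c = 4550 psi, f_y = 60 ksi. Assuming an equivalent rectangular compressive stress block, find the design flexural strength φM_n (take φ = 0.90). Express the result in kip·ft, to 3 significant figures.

T = A_s f_y = 2.95 × 60 = 177 kips.
a = T/(0.85 f'_c b) = 177/(0.85 × 4.55 × 16.8) = 2.724 in.
M_n = T(d − a/2) = 177 × (23.9 − 1.362) = 3989.2 kip·in = 3989.2/12 = 332.43 kip·ft.
φM_n = 0.90 × 332.43 = 299.19 kip·ft.

φM_n ≈ 299 kip·ft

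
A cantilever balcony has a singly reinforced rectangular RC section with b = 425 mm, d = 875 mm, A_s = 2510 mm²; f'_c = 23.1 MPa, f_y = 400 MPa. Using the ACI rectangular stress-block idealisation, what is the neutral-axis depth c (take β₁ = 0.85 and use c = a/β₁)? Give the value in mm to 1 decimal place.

T = A_s f_y = 2510 × 400 = 1004000 N = 1004 kN.
Setting C = 0.85 f'_c a b equal to T: a = 1004000/(0.85 × 23.1 × 425) = 120.313 mm.
With β₁ = 0.85, c = a/β₁ = 120.313/0.85 = 141.5 mm.

c ≈ 141.5 mm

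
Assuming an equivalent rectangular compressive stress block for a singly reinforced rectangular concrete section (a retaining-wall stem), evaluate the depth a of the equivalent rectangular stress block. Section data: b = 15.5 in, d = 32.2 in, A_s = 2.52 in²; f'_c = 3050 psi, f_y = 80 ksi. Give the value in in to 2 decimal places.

T = A_s f_y = 2.52 × 80 = 201.6 kips.
a = T/(0.85 f'_c b) = 201.6/(0.85 × 3.05 × 15.5) = 5.02 in.

a ≈ 5.02 in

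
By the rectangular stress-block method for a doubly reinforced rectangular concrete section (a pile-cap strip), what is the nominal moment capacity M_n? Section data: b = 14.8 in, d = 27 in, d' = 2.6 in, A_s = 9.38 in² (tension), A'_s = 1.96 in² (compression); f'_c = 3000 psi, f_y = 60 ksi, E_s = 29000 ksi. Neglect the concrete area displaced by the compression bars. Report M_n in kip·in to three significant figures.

Assume both steels yield.
a = (A_s − A'_s) f_y/(0.85 f'_c b) = (9.38 − 1.96) × 60/(0.85 × 3 × 14.8) = 11.797 in.
c = a/β₁ = 11.797/0.85 = 13.879 in; ε'_s = 0.003(c − d')/c = 0.0024 ≥ ε_y = 0.0021, so the compression steel yields.
M_n = (A_s − A'_s) f_y (d − a/2) + A'_s f_y (d − d') = 445.2 × (27 − 5.8985) + 117.6 × (27 − 2.6) = 9394.4 + 2869.4 = 12263.8 kip·in.

M_n ≈ 12300 kip·in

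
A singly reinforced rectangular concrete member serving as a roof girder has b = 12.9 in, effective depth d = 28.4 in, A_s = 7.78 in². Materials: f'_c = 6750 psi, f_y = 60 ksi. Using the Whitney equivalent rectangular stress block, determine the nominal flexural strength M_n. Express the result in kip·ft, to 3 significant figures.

T = A_s f_y = 7.78 × 60 = 466.8 kips.
a = T/(0.85 f'_c b) = 466.8/(0.85 × 6.75 × 12.9) = 6.307 in.
M_n = T(d − a/2) = 466.8 × (28.4 − 3.1535) = 11785.1 kip·in = 11785.1/12 = 982.09 kip·ft.

M_n ≈ 982 kip·ft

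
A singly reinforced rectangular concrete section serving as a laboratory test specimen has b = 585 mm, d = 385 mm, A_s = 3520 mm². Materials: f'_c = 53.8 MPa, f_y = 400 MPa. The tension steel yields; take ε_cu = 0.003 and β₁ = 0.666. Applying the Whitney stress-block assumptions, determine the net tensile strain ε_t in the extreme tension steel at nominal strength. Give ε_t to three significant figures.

ε_t ≈ 0.0116

a = A_s f_y/(0.85 f'_c b) = 52.63 mm.
β₁ = 0.666, so c = a/β₁ = 52.63/0.666 = 79.02 mm.
From the linear strain diagram with ε_cu = 0.003: ε_t = 0.003 (d − c)/c = 0.003 × (385 − 79.02)/79.02 = 0.0116.
Since ε_t ≥ 0.005, the section is tension-controlled.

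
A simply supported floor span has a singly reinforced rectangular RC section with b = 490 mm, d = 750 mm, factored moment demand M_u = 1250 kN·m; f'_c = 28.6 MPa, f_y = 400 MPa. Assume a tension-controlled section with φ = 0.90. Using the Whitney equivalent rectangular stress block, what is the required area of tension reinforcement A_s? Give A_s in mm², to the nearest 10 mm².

A_s ≈ 5250 mm²

M_n = M_u/φ = 1250/0.90 = 1388.89 kN·m.
With M_n = 0.85 f'_c a b (d − a/2), solve the quadratic for a:
a = d − √(d² − 2M_n/(0.85 f'_c b)) = 750 − √(750² − 2 × 1388.89×10⁶/(0.85 × 28.6 × 490)) = 176.15 mm.
A_s = 0.85 f'_c a b / f_y = 0.85 × 28.6 × 176.15 × 490 / 400 = 5245.7 mm².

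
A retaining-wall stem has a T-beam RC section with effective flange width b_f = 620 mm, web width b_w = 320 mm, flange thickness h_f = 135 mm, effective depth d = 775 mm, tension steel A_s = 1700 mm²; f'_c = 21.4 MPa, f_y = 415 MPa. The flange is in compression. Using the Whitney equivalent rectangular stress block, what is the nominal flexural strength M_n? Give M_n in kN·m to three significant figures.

Tension: T = A_s f_y = 1700 × 415 = 705500 N.
Try a within the flange: a = T/(0.85 f'_c b_f) = 705500/(0.85 × 21.4 × 620) = 62.56 mm.
Since a = 62.56 ≤ h_f = 135 mm, the stress block lies entirely in the flange; analyse as a rectangular beam of width b_f.
M_n = T(d − a/2) = 705500 × (775 − 31.28) = 524.69 × 10⁶ N·mm.
M_n = 524.69 kN·m.

M_n ≈ 525 kN·m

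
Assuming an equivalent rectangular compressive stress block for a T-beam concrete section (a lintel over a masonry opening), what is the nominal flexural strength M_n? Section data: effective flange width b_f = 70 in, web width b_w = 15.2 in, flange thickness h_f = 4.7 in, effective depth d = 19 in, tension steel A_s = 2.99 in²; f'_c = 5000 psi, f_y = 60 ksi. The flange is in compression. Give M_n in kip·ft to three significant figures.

Tension: T = A_s f_y = 2.99 × 60 = 179.4 kips.
Try a within the flange: a = T/(0.85 f'_c b_f) = 179.4/(0.85 × 5 × 70) = 0.603 in.
Since a = 0.603 ≤ h_f = 4.7 in, the stress block lies entirely in the flange; analyse as a rectangular beam of width b_f.
M_n = T(d − a/2) = 179.4 × (19 − 0.3015) = 3354.5 kip·in.
M_n = 3354.5/12 = 279.54 kip·ft.

M_n ≈ 280 kip·ft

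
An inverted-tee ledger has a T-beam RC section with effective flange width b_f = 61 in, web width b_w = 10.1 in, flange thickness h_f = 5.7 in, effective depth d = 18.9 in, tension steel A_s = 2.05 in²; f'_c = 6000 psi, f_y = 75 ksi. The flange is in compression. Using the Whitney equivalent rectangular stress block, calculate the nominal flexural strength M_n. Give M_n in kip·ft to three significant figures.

Tension: T = A_s f_y = 2.05 × 75 = 153.75 kips.
Try a within the flange: a = T/(0.85 f'_c b_f) = 153.75/(0.85 × 6 × 61) = 0.494 in.
Since a = 0.494 ≤ h_f = 5.7 in, the stress block lies entirely in the flange; analyse as a rectangular beam of width b_f.
M_n = T(d − a/2) = 153.75 × (18.9 − 0.247) = 2867.9 kip·in.
M_n = 2867.9/12 = 238.99 kip·ft.

M_n ≈ 239 kip·ft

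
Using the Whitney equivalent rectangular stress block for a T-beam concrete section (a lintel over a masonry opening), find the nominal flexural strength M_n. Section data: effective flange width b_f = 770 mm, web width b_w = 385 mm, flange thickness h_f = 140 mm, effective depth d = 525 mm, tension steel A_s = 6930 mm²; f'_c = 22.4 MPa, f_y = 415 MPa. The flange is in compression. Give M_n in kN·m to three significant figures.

M_n ≈ 1200 kN·m

Tension: T = A_s f_y = 6930 × 415 = 2875950 N.
Try a within the flange: a = T/(0.85 f'_c b_f) = 2875950/(0.85 × 22.4 × 770) = 196.17 mm.
a = 196.17 > h_f = 140 mm: the block extends into the web. Split into flange-overhang and web parts.
C_f = 0.85 f'_c (b_f − b_w) h_f = 0.85 × 22.4 × (770 − 385) × 140 = 1026256 N.
Remaining web compression depth: a_w = (T − C_f)/(0.85 f'_c b_w) = (2875950 − 1026256)/(0.85 × 22.4 × 385) = 252.33 mm.
M_n = C_f(d − h_f/2) + (T − C_f)(d − a_w/2) = 1026256 × (525 − 70) + 1849694 × (525 − 126.165) = 466.95 + 737.72 = 1204.67 × 10⁶ N·mm.
M_n = 1204.67 kN·m.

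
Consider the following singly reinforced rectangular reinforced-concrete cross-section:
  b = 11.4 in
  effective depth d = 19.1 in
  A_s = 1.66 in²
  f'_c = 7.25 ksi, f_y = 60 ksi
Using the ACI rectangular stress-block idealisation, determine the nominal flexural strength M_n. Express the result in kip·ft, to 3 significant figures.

T = A_s f_y = 1.66 × 60 = 99.6 kips.
a = T/(0.85 f'_c b) = 99.6/(0.85 × 7.25 × 11.4) = 1.418 in.
M_n = T(d − a/2) = 99.6 × (19.1 − 0.709) = 1831.7 kip·in = 1831.7/12 = 152.64 kip·ft.

M_n ≈ 153 kip·ft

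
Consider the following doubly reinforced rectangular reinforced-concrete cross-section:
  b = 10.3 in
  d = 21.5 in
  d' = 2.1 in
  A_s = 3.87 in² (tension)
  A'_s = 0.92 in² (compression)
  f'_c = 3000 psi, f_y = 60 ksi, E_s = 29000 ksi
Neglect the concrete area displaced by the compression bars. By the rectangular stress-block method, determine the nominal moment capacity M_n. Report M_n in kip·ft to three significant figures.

Assume both steels yield.
a = (A_s − A'_s) f_y/(0.85 f'_c b) = (3.87 − 0.92) × 60/(0.85 × 3 × 10.3) = 6.739 in.
c = a/β₁ = 6.739/0.85 = 7.928 in; ε'_s = 0.003(c − d')/c = 0.0022 ≥ ε_y = 0.0021, so the compression steel yields.
M_n = (A_s − A'_s) f_y (d − a/2) + A'_s f_y (d − d') = 177 × (21.5 − 3.3695) + 55.2 × (21.5 − 2.1) = 3209.1 + 1070.9 = 4280.0 kip·in = 4280.0/12 = 356.67 kip·ft.

M_n ≈ 357 kip·ft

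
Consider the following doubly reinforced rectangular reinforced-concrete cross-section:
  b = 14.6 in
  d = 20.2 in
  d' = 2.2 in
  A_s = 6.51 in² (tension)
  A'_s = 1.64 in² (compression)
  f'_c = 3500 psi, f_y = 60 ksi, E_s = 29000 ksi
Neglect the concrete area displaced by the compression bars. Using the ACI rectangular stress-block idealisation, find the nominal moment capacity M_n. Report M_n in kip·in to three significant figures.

M_n ≈ 6690 kip·in

Assume both steels yield.
a = (A_s − A'_s) f_y/(0.85 f'_c b) = (6.51 − 1.64) × 60/(0.85 × 3.5 × 14.6) = 6.727 in.
c = a/β₁ = 6.727/0.85 = 7.914 in; ε'_s = 0.003(c − d')/c = 0.0022 ≥ ε_y = 0.0021, so the compression steel yields.
M_n = (A_s − A'_s) f_y (d − a/2) + A'_s f_y (d − d') = 292.2 × (20.2 − 3.3635) + 98.4 × (20.2 − 2.2) = 4919.6 + 1771.2 = 6690.8 kip·in.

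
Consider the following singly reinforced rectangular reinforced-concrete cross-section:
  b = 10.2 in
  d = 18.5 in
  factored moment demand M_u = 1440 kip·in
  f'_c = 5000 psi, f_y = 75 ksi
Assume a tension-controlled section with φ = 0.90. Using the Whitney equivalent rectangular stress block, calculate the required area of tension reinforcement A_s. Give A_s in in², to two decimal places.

M_n = M_u/φ = 1440/0.90 = 1600 kip·in.
From M_n = 0.85 f'_c a b (d − a/2):
a = d − √(d² − 2M_n/(0.85 f'_c b)) = 18.5 − √(18.5² − 2 × 1600/(0.85 × 5 × 10.2)) = 2.116 in.
A_s = 0.85 f'_c a b / f_y = 0.85 × 5 × 2.116 × 10.2 / 75 = 1.223 in².

A_s ≈ 1.22 in²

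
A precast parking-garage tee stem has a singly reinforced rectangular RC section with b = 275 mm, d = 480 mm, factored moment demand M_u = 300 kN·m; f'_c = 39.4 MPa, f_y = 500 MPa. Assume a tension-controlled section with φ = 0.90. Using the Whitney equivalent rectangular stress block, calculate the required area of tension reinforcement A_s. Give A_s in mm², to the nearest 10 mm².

A_s ≈ 1520 mm²

M_n = M_u/φ = 300/0.90 = 333.333 kN·m.
With M_n = 0.85 f'_c a b (d − a/2), solve the quadratic for a:
a = d − √(d² − 2M_n/(0.85 f'_c b)) = 480 − √(480² − 2 × 333.333×10⁶/(0.85 × 39.4 × 275)) = 82.49 mm.
A_s = 0.85 f'_c a b / f_y = 0.85 × 39.4 × 82.49 × 275 / 500 = 1519.4 mm².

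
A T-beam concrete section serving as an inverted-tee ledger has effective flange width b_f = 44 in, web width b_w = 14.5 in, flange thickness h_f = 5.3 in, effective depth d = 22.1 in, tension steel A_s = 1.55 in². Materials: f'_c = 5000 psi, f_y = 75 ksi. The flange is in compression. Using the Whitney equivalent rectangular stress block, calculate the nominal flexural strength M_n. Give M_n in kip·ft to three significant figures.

M_n ≈ 211 kip·ft

Tension: T = A_s f_y = 1.55 × 75 = 116.25 kips.
Try a within the flange: a = T/(0.85 f'_c b_f) = 116.25/(0.85 × 5 × 44) = 0.622 in.
Since a = 0.622 ≤ h_f = 5.3 in, the stress block lies entirely in the flange; analyse as a rectangular beam of width b_f.
M_n = T(d − a/2) = 116.25 × (22.1 − 0.311) = 2533.0 kip·in.
M_n = 2533.0/12 = 211.08 kip·ft.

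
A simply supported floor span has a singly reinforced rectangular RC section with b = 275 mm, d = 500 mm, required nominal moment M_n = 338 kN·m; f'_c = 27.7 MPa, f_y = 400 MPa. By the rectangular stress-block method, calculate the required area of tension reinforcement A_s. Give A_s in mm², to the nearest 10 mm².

A_s ≈ 1920 mm²

With M_n = 0.85 f'_c a b (d − a/2), solve the quadratic for a:
a = d − √(d² − 2M_n/(0.85 f'_c b)) = 500 − √(500² − 2 × 338×10⁶/(0.85 × 27.7 × 275)) = 118.43 mm.
A_s = 0.85 f'_c a b / f_y = 0.85 × 27.7 × 118.43 × 275 / 400 = 1917.0 mm².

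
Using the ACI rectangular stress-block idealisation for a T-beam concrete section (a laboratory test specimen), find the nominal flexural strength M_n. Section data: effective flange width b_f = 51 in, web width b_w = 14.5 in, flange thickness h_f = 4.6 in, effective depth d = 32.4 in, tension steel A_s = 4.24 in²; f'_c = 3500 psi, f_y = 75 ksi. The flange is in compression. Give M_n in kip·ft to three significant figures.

M_n ≈ 831 kip·ft

Tension: T = A_s f_y = 4.24 × 75 = 318 kips.
Try a within the flange: a = T/(0.85 f'_c b_f) = 318/(0.85 × 3.5 × 51) = 2.096 in.
Since a = 2.096 ≤ h_f = 4.6 in, the stress block lies entirely in the flange; analyse as a rectangular beam of width b_f.
M_n = T(d − a/2) = 318 × (32.4 − 1.048) = 9969.9 kip·in.
M_n = 9969.9/12 = 830.83 kip·ft.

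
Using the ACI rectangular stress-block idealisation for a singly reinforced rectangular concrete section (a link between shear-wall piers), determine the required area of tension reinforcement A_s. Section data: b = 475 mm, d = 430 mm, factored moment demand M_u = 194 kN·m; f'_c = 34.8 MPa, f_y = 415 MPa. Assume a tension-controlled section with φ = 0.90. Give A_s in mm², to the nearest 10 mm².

M_n = M_u/φ = 194/0.90 = 215.556 kN·m.
With M_n = 0.85 f'_c a b (d − a/2), solve the quadratic for a:
a = d − √(d² − 2M_n/(0.85 f'_c b)) = 430 − √(430² − 2 × 215.556×10⁶/(0.85 × 34.8 × 475)) = 37.30 mm.
A_s = 0.85 f'_c a b / f_y = 0.85 × 34.8 × 37.30 × 475 / 415 = 1262.9 mm².

A_s ≈ 1260 mm²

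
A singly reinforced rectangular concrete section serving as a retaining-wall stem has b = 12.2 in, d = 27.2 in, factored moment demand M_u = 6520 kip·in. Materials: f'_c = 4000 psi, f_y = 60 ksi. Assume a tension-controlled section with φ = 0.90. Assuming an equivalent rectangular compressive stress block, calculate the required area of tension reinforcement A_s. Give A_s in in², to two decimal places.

A_s ≈ 5.14 in²

M_n = M_u/φ = 6520/0.90 = 7244.44 kip·in.
From M_n = 0.85 f'_c a b (d − a/2):
a = d − √(d² − 2M_n/(0.85 f'_c b)) = 27.2 − √(27.2² − 2 × 7244.44/(0.85 × 4 × 12.2)) = 7.438 in.
A_s = 0.85 f'_c a b / f_y = 0.85 × 4 × 7.438 × 12.2 / 60 = 5.142 in².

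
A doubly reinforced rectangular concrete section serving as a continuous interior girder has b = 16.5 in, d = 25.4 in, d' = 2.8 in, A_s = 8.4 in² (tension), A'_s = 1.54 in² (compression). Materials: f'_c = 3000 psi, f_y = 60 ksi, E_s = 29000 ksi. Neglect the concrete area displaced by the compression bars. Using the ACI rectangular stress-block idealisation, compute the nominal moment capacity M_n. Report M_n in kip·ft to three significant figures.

M_n ≈ 877 kip·ft

Assume both steels yield.
a = (A_s − A'_s) f_y/(0.85 f'_c b) = (8.4 − 1.54) × 60/(0.85 × 3 × 16.5) = 9.783 in.
c = a/β₁ = 9.783/0.85 = 11.509 in; ε'_s = 0.003(c − d')/c = 0.0023 ≥ ε_y = 0.0021, so the compression steel yields.
M_n = (A_s − A'_s) f_y (d − a/2) + A'_s f_y (d − d') = 411.6 × (25.4 − 4.8915) + 92.4 × (25.4 − 2.8) = 8441.3 + 2088.2 = 10529.5 kip·in = 10529.5/12 = 877.46 kip·ft.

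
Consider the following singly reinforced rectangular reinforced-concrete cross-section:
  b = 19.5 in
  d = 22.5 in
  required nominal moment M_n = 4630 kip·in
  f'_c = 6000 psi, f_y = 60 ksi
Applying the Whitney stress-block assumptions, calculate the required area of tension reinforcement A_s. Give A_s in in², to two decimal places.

A_s ≈ 3.60 in²

From M_n = 0.85 f'_c a b (d − a/2):
a = d − √(d² − 2M_n/(0.85 f'_c b)) = 22.5 − √(22.5² − 2 × 4630/(0.85 × 6 × 19.5)) = 2.174 in.
A_s = 0.85 f'_c a b / f_y = 0.85 × 6 × 2.174 × 19.5 / 60 = 3.603 in².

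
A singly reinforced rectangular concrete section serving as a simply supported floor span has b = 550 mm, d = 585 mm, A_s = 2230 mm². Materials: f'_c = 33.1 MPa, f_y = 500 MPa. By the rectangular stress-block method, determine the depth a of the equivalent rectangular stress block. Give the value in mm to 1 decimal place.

T = A_s f_y = 2230 × 500 = 1115000 N = 1115 kN.
Setting C = 0.85 f'_c a b equal to T: a = 1115000/(0.85 × 33.1 × 550) = 72.1 mm.

a ≈ 72.1 mm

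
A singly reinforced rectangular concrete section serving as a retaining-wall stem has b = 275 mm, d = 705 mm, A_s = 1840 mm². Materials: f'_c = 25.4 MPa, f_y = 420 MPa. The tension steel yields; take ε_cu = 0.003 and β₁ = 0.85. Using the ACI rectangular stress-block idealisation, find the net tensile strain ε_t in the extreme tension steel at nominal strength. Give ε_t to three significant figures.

a = A_s f_y/(0.85 f'_c b) = 130.16 mm.
β₁ = 0.85, so c = a/β₁ = 130.16/0.85 = 153.13 mm.
From the linear strain diagram with ε_cu = 0.003: ε_t = 0.003 (d − c)/c = 0.003 × (705 − 153.13)/153.13 = 0.0108.
Since ε_t ≥ 0.005, the section is tension-controlled.

ε_t ≈ 0.0108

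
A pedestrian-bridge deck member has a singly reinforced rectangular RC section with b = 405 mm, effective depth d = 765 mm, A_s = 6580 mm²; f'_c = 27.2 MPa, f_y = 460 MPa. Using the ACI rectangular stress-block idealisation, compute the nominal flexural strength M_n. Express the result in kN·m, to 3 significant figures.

M_n ≈ 1830 kN·m

T = A_s f_y = 6580 × 460 = 3026800 N = 3026.8 kN.
From C = T: a = T/(0.85 f'_c b) = 3026800/(0.85 × 27.2 × 405) = 323.25 mm.
M_n = T(d − a/2) = 3026.8 kN × (765 − 161.625) mm = 1826.30 kN·m.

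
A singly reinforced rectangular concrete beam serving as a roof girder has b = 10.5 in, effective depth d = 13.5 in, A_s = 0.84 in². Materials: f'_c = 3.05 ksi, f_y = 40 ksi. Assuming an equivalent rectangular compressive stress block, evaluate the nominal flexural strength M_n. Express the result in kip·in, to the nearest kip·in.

M_n ≈ 433 kip·in

T = A_s f_y = 0.84 × 40 = 33.6 kips.
a = T/(0.85 f'_c b) = 33.6/(0.85 × 3.05 × 10.5) = 1.234 in.
M_n = T(d − a/2) = 33.6 × (13.5 − 0.617) = 432.9 kip·in.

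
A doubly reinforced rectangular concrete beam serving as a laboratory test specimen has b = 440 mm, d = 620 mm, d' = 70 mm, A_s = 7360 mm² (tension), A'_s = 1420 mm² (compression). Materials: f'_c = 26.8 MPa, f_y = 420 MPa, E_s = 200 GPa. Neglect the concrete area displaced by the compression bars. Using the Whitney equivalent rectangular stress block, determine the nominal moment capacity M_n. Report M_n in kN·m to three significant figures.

Assume both tension and compression steel yield.
Net tension couple steel: A_s − A'_s = 5940 mm².
a = (A_s − A'_s) f_y / (0.85 f'_c b) = 2494800/(0.85 × 26.8 × 440) = 248.90 mm.
c = a/β₁ = 248.90/0.85 = 292.82 mm; ε'_s = 0.003(c − d')/c = 0.0023 ≥ f_y/E_s = 0.0021, so compression steel does yield.
M_n = (A_s − A'_s) f_y (d − a/2) + A'_s f_y (d − d') = [2494800 × (620 − 124.45) + 596400 × (620 − 70)] × 10⁻⁶ = 1236.30 + 328.02 = 1564.32 kN·m.

M_n ≈ 1560 kN·m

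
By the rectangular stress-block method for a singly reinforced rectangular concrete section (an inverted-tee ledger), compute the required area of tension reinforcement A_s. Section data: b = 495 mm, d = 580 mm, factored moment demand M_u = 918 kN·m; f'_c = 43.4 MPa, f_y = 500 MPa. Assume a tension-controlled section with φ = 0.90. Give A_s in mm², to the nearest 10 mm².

A_s ≈ 3870 mm²

M_n = M_u/φ = 918/0.90 = 1020 kN·m.
With M_n = 0.85 f'_c a b (d − a/2), solve the quadratic for a:
a = d − √(d² − 2M_n/(0.85 f'_c b)) = 580 − √(580² − 2 × 1020×10⁶/(0.85 × 43.4 × 495)) = 105.99 mm.
A_s = 0.85 f'_c a b / f_y = 0.85 × 43.4 × 105.99 × 495 / 500 = 3870.9 mm².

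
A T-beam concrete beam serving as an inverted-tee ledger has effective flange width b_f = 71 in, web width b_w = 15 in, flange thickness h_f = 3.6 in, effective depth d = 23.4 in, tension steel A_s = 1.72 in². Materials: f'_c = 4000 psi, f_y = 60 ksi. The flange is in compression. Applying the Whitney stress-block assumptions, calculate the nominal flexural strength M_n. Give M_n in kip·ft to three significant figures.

Tension: T = A_s f_y = 1.72 × 60 = 103.2 kips.
Try a within the flange: a = T/(0.85 f'_c b_f) = 103.2/(0.85 × 4 × 71) = 0.428 in.
Since a = 0.428 ≤ h_f = 3.6 in, the stress block lies entirely in the flange; analyse as a rectangular beam of width b_f.
M_n = T(d − a/2) = 103.2 × (23.4 − 0.214) = 2392.8 kip·in.
M_n = 2392.8/12 = 199.40 kip·ft.

M_n ≈ 199 kip·ft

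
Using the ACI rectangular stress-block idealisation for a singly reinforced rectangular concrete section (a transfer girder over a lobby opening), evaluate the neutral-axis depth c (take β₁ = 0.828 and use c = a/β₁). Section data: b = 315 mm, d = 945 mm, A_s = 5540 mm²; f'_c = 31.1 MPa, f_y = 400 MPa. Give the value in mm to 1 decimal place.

T = A_s f_y = 5540 × 400 = 2216000 N = 2216 kN.
Setting C = 0.85 f'_c a b equal to T: a = 2216000/(0.85 × 31.1 × 315) = 266.121 mm.
With β₁ = 0.828, c = a/β₁ = 266.121/0.828 = 321.4 mm.

c ≈ 321.4 mm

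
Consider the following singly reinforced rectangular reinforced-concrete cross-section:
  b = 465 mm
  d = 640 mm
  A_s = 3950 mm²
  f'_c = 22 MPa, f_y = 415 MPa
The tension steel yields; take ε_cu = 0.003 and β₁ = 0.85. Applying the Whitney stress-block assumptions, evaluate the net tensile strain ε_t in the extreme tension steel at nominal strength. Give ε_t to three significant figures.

a = A_s f_y/(0.85 f'_c b) = 188.52 mm.
β₁ = 0.85, so c = a/β₁ = 188.52/0.85 = 221.79 mm.
From the linear strain diagram with ε_cu = 0.003: ε_t = 0.003 (d − c)/c = 0.003 × (640 − 221.79)/221.79 = 0.00566.
Since ε_t ≥ 0.005, the section is tension-controlled.

ε_t ≈ 0.00566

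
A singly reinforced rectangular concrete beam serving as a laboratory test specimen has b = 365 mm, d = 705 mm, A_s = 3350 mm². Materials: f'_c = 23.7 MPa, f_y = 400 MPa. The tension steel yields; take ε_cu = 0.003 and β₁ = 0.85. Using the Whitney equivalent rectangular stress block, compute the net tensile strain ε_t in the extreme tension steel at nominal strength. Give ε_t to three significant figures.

a = A_s f_y/(0.85 f'_c b) = 182.24 mm.
β₁ = 0.85, so c = a/β₁ = 182.24/0.85 = 214.40 mm.
From the linear strain diagram with ε_cu = 0.003: ε_t = 0.003 (d − c)/c = 0.003 × (705 − 214.40)/214.40 = 0.00686.
Since ε_t ≥ 0.005, the section is tension-controlled.

ε_t ≈ 0.00686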